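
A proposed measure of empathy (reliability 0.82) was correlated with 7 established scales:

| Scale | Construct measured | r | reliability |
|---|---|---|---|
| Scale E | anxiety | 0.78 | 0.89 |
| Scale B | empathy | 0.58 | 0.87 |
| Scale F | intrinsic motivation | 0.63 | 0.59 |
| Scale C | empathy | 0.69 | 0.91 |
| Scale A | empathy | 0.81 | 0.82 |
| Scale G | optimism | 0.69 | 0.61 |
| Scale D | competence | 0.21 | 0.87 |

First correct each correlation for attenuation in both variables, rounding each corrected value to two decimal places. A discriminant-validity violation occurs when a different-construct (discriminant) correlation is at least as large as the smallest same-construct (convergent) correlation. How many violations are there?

Disattenuated r (r / √(r_scale · r_new)):
  Scale E (disc): 0.78 / √(0.89·0.82) = 0.91
  Scale B (conv): 0.58 / √(0.87·0.82) = 0.69
  Scale F (disc): 0.63 / √(0.59·0.82) = 0.91
  Scale C (conv): 0.69 / √(0.91·0.82) = 0.80
  Scale A (conv): 0.81 / √(0.82·0.82) = 0.99
  Scale G (disc): 0.69 / √(0.61·0.82) = 0.98
  Scale D (disc): 0.21 / √(0.87·0.82) = 0.25
Smallest convergent = 0.69. Discriminant values: 0.91, 0.91, 0.98, 0.25; count ≥ 0.69 → 3.

3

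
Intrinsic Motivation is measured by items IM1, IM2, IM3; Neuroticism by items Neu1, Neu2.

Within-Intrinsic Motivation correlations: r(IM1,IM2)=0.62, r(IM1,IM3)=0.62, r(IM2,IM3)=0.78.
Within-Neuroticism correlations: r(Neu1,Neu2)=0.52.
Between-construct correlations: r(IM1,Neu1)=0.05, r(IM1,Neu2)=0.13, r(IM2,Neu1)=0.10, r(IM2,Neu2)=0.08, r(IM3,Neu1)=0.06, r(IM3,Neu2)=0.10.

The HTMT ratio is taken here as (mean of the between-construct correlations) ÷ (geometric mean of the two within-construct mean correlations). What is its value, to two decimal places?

Between-construct mean = 0.52/6 = 0.0867.
Mean within-IM = 2.02/3 = 0.6733; mean within-Neu = 0.52/1 = 0.5200.
Geometric mean = √(0.6733 × 0.5200) = 0.5917.
HTMT = 0.0867 / 0.5917 = 0.15.

0.15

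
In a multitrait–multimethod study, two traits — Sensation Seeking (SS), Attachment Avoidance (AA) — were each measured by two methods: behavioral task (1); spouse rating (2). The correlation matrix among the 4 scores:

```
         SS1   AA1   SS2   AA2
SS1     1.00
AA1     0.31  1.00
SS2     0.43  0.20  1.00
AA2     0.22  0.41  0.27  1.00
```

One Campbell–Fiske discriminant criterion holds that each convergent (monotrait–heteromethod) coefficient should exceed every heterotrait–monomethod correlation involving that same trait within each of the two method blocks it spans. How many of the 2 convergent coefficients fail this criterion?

Checking each validity diagonal entry against its comparison values:
SS (methods 1·2): 0.43 vs {0.31, 0.27} → pass.
AA (methods 1·2): 0.41 vs {0.31, 0.27} → pass.
0 of 2 fail.

0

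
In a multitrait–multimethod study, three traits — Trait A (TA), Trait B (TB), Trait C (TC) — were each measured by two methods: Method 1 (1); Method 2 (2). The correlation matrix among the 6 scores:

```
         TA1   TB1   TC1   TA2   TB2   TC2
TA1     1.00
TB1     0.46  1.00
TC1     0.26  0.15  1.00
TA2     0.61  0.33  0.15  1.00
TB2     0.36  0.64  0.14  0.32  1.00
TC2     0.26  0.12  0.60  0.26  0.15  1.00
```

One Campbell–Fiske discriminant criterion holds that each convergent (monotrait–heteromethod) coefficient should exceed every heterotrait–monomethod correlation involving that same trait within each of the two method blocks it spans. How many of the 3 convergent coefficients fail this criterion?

0

Convergent coefficients and their comparison sets:
TA (methods 1·2): 0.61 vs {0.46, 0.32, 0.26, 0.26} → pass.
TB (methods 1·2): 0.64 vs {0.46, 0.32, 0.15, 0.15} → pass.
TC (methods 1·2): 0.60 vs {0.26, 0.26, 0.15, 0.15} → pass.
0 of 3 fail.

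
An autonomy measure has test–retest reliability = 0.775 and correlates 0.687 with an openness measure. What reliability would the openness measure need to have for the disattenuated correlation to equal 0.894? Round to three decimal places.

0.762

r_true = r_obs / √(r_xx · r_yy) ⇒ 0.894 = 0.687 / √(0.775 · r_yy).
√(0.775 · r_yy) = 0.687 / 0.894 = 0.7685; 0.775 · r_yy = 0.5906; r_yy = 0.5906 / 0.775 ≈ 0.762.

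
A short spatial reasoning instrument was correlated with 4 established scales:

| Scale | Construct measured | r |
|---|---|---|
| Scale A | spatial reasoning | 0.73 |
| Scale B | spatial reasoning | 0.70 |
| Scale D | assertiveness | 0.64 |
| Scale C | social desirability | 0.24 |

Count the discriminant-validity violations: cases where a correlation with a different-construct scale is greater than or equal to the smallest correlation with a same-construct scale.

Convergent (same construct = spatial reasoning): Scale A, Scale B.
Smallest convergent = 0.70. Discriminant values: 0.64, 0.24; count ≥ 0.70 → 0.

0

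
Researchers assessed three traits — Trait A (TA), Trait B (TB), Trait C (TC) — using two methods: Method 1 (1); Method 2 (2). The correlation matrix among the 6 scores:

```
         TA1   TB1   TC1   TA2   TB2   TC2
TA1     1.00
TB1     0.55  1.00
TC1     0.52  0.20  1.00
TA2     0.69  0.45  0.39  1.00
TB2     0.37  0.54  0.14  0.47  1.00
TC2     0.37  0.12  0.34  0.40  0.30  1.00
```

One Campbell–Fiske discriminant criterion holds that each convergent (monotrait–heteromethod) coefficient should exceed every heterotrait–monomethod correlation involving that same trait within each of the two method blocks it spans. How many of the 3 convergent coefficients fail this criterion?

2

Each convergent coefficient versus the relevant comparison correlations:
TA (methods 1·2): 0.69 vs {0.55, 0.47, 0.52, 0.40} → pass.
TB (methods 1·2): 0.54 vs {0.55, 0.47, 0.20, 0.30} → fail.
TC (methods 1·2): 0.34 vs {0.52, 0.40, 0.20, 0.30} → fail.
2 of 3 fail.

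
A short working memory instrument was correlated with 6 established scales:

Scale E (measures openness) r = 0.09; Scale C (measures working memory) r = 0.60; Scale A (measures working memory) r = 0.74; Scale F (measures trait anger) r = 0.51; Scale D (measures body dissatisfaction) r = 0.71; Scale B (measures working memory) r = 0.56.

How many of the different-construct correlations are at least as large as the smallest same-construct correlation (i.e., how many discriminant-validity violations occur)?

1

Convergent (same construct = working memory): Scale C, Scale A, Scale B.
Smallest convergent = 0.56. Discriminant values: 0.09, 0.51, 0.71; count ≥ 0.56 → 1.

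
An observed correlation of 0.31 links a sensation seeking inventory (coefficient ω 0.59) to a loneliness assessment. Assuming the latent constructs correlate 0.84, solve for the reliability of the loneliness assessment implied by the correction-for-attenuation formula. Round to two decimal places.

0.23

r_true = r_obs / √(r_xx · r_yy) ⇒ 0.84 = 0.31 / √(0.59 · r_yy).
√(0.59 · r_yy) = 0.31 / 0.84 = 0.3690; 0.59 · r_yy = 0.1362; r_yy = 0.1362 / 0.59 ≈ 0.23.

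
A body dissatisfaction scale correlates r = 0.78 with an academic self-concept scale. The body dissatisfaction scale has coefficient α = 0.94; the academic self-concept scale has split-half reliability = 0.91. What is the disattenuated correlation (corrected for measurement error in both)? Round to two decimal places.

r_true = r_obs / √(r_xx · r_yy) = 0.78 / √(0.94 × 0.91) = 0.78 / √0.8554 = 0.78 / 0.9249 ≈ 0.84.

0.84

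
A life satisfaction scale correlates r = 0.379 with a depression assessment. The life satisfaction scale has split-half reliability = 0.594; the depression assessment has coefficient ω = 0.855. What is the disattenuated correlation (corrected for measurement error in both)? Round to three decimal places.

r_true = r_obs / √(r_xx · r_yy) = 0.379 / √(0.594 × 0.855) = 0.379 / √0.507870 = 0.379 / 0.7126 ≈ 0.532.

0.532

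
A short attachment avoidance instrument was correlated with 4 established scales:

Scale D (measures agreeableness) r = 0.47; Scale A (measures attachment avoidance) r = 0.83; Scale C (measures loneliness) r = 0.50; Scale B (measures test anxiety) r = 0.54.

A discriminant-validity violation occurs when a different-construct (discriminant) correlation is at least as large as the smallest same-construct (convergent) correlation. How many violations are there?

Convergent (same construct = attachment avoidance): Scale A.
Smallest convergent = 0.83. Discriminant values: 0.47, 0.50, 0.54; count ≥ 0.83 → 0.

0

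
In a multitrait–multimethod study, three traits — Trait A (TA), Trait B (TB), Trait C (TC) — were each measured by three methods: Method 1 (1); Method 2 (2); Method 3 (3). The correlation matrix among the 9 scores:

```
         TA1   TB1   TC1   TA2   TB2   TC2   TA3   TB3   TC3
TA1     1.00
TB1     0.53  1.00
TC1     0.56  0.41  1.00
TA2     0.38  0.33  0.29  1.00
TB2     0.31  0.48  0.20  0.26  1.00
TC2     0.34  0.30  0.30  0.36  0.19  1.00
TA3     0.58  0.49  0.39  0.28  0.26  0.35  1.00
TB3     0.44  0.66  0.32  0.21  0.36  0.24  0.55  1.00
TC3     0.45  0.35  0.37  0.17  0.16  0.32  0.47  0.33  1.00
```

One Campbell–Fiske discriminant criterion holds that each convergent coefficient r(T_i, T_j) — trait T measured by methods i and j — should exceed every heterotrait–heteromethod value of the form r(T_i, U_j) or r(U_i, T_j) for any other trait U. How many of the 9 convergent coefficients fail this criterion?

Convergent coefficients and their comparison sets:
TA (methods 1·2): 0.38 vs {0.31, 0.33, 0.34, 0.29} → pass.
TA (methods 1·3): 0.58 vs {0.44, 0.49, 0.45, 0.39} → pass.
TA (methods 2·3): 0.28 vs {0.21, 0.26, 0.17, 0.35} → fail.
TB (methods 1·2): 0.48 vs {0.33, 0.31, 0.30, 0.20} → pass.
TB (methods 1·3): 0.66 vs {0.49, 0.44, 0.35, 0.32} → pass.
TB (methods 2·3): 0.36 vs {0.26, 0.21, 0.16, 0.24} → pass.
TC (methods 1·2): 0.30 vs {0.29, 0.34, 0.20, 0.30} → fail.
TC (methods 1·3): 0.37 vs {0.39, 0.45, 0.32, 0.35} → fail.
TC (methods 2·3): 0.32 vs {0.35, 0.17, 0.24, 0.16} → fail.
4 of 9 fail.

4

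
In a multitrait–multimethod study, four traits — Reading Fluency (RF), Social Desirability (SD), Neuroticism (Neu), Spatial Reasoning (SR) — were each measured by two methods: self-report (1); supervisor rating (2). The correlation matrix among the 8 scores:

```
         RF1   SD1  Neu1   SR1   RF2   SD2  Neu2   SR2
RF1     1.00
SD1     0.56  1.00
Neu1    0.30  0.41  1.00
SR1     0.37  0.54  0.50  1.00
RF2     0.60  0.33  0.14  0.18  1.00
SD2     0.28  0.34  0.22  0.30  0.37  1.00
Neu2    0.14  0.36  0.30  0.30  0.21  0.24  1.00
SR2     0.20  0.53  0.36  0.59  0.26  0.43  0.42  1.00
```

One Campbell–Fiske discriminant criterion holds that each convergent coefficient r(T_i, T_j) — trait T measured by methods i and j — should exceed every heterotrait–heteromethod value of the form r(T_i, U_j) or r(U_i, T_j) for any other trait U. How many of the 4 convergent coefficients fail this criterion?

Convergent coefficients and their comparison sets:
RF (methods 1·2): 0.60 vs {0.28, 0.33, 0.14, 0.14, 0.20, 0.18} → pass.
SD (methods 1·2): 0.34 vs {0.33, 0.28, 0.36, 0.22, 0.53, 0.30} → fail.
Neu (methods 1·2): 0.30 vs {0.14, 0.14, 0.22, 0.36, 0.36, 0.30} → fail.
SR (methods 1·2): 0.59 vs {0.18, 0.20, 0.30, 0.53, 0.30, 0.36} → pass.
2 of 4 fail.

2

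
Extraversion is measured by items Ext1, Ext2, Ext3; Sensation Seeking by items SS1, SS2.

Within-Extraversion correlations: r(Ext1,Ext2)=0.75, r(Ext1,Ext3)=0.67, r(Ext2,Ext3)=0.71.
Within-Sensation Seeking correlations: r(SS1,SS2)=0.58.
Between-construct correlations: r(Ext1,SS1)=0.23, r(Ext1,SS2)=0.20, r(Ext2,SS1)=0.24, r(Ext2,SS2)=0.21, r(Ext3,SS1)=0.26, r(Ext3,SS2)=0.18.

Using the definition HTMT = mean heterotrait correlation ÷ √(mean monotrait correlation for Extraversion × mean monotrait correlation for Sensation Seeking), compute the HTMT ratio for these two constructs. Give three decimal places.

0.343

Mean between = 1.32/6 = 0.2200.
Mean within-Ext = 2.13/3 = 0.7100; mean within-SS = 0.58/1 = 0.5800.
Geometric mean = √(0.7100 × 0.5800) = 0.6417.
HTMT = 0.2200 / 0.6417 = 0.343.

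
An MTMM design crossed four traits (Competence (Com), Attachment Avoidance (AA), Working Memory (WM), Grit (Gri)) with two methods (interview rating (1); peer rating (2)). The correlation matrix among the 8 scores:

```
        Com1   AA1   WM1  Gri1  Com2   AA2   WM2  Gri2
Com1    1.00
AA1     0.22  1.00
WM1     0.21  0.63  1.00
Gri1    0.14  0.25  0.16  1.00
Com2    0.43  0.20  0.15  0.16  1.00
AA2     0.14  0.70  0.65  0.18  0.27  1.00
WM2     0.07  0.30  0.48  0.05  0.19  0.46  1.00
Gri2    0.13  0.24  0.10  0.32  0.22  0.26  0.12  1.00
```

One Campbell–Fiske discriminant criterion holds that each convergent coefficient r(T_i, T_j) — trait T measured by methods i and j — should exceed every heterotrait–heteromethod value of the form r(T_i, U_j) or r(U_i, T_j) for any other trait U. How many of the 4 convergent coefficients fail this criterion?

1

Checking each validity diagonal entry against its comparison values:
Com (methods 1·2): 0.43 vs {0.14, 0.20, 0.07, 0.15, 0.13, 0.16} → pass.
AA (methods 1·2): 0.70 vs {0.20, 0.14, 0.30, 0.65, 0.24, 0.18} → pass.
WM (methods 1·2): 0.48 vs {0.15, 0.07, 0.65, 0.30, 0.10, 0.05} → fail.
Gri (methods 1·2): 0.32 vs {0.16, 0.13, 0.18, 0.24, 0.05, 0.10} → pass.
1 of 4 fail.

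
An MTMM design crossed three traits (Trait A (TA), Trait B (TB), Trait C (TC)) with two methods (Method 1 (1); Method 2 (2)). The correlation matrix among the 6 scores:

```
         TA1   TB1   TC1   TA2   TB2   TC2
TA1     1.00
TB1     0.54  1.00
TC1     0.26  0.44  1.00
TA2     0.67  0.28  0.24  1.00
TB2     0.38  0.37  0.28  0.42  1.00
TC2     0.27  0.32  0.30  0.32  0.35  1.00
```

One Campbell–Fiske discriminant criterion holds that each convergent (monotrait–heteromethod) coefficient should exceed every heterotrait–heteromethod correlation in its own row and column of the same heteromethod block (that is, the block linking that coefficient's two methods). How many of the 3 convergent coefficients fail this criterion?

Convergent coefficients and their comparison sets:
TA (methods 1·2): 0.67 vs {0.38, 0.28, 0.27, 0.24} → pass.
TB (methods 1·2): 0.37 vs {0.28, 0.38, 0.32, 0.28} → fail.
TC (methods 1·2): 0.30 vs {0.24, 0.27, 0.28, 0.32} → fail.
2 of 3 fail.

2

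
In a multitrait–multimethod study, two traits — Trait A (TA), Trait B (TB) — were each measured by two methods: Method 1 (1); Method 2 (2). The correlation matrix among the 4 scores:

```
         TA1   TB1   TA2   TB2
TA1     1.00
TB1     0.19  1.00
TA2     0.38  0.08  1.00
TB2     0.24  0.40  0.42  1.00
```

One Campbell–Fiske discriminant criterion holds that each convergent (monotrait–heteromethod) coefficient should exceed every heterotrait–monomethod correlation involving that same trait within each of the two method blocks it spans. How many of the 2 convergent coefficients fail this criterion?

2

Checking each validity diagonal entry against its comparison values:
TA (methods 1·2): 0.38 vs {0.19, 0.42} → fail.
TB (methods 1·2): 0.40 vs {0.19, 0.42} → fail.
2 of 2 fail.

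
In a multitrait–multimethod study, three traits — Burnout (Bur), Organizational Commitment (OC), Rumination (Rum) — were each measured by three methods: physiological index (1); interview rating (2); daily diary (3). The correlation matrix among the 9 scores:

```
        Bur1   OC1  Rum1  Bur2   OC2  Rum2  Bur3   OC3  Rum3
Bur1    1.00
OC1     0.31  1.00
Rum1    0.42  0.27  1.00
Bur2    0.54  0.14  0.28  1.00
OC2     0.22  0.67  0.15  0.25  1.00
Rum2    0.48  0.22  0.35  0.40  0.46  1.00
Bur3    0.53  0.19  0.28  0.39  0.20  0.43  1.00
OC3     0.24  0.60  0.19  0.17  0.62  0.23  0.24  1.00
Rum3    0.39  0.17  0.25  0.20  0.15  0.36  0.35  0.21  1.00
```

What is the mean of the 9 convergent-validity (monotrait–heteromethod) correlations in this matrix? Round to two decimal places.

0.48

Convergent values: 0.54, 0.53, 0.39, 0.67, 0.60, 0.62, 0.35, 0.25, 0.36; mean = 4.31/9 = 0.48.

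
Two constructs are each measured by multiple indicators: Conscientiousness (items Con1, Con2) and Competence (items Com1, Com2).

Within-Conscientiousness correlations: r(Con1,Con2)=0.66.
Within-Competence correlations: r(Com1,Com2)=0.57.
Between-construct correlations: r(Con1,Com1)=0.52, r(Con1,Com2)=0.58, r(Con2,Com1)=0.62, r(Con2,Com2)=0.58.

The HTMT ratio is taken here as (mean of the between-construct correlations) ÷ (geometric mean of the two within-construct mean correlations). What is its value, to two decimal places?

Mean between = 2.30/4 = 0.5750.
Mean within-Con = 0.66/1 = 0.6600; mean within-Com = 0.57/1 = 0.5700.
Geometric mean = √(0.6600 × 0.5700) = 0.6134.
HTMT = 0.5750 / 0.6134 = 0.94.

0.94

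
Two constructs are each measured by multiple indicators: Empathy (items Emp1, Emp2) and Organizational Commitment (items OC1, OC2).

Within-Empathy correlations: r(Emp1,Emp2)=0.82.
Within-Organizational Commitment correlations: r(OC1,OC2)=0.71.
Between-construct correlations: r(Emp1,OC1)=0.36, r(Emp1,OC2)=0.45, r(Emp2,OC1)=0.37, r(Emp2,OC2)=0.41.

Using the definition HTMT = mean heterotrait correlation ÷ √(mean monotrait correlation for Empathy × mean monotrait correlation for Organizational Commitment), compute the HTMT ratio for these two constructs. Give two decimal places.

0.52

Mean heterotrait r = 1.59/4 = 0.3975.
Mean within-Emp = 0.82/1 = 0.8200; mean within-OC = 0.71/1 = 0.7100.
Geometric mean = √(0.8200 × 0.7100) = 0.7630.
HTMT = 0.3975 / 0.7630 = 0.52.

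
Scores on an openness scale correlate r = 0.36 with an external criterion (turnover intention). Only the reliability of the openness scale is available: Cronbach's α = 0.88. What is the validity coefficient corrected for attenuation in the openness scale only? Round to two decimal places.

0.38

Single correction: r_c = r_obs / √r_xx = 0.36 / √0.88 = 0.36 / 0.9381 ≈ 0.38.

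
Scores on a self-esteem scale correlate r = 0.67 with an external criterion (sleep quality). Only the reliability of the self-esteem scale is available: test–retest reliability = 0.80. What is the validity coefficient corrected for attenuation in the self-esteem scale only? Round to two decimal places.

Single correction: r_c = r_obs / √r_xx = 0.67 / √0.80 = 0.67 / 0.8944 ≈ 0.75.

0.75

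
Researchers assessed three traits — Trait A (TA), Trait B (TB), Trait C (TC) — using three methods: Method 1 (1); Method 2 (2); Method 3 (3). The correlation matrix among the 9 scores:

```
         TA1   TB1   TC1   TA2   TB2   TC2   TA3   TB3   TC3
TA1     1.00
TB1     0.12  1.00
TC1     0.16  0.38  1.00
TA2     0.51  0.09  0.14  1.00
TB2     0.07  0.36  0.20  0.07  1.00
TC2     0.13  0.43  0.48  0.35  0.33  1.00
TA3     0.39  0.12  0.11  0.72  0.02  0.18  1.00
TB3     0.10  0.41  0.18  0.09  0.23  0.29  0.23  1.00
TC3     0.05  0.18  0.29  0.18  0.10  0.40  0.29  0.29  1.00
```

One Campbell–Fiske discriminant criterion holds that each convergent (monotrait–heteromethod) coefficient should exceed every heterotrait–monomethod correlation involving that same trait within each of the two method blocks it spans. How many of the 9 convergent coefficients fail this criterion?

3

Checking each validity diagonal entry against its comparison values:
TA (methods 1·2): 0.51 vs {0.12, 0.07, 0.16, 0.35} → pass.
TA (methods 1·3): 0.39 vs {0.12, 0.23, 0.16, 0.29} → pass.
TA (methods 2·3): 0.72 vs {0.07, 0.23, 0.35, 0.29} → pass.
TB (methods 1·2): 0.36 vs {0.12, 0.07, 0.38, 0.33} → fail.
TB (methods 1·3): 0.41 vs {0.12, 0.23, 0.38, 0.29} → pass.
TB (methods 2·3): 0.23 vs {0.07, 0.23, 0.33, 0.29} → fail.
TC (methods 1·2): 0.48 vs {0.16, 0.35, 0.38, 0.33} → pass.
TC (methods 1·3): 0.29 vs {0.16, 0.29, 0.38, 0.29} → fail.
TC (methods 2·3): 0.40 vs {0.35, 0.29, 0.33, 0.29} → pass.
3 of 9 fail.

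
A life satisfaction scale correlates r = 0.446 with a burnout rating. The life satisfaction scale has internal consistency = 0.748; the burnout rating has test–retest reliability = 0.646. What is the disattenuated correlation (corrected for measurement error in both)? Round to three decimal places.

0.642

r_true = r_obs / √(r_xx · r_yy) = 0.446 / √(0.748 × 0.646) = 0.446 / √0.483208 = 0.446 / 0.6951 ≈ 0.642.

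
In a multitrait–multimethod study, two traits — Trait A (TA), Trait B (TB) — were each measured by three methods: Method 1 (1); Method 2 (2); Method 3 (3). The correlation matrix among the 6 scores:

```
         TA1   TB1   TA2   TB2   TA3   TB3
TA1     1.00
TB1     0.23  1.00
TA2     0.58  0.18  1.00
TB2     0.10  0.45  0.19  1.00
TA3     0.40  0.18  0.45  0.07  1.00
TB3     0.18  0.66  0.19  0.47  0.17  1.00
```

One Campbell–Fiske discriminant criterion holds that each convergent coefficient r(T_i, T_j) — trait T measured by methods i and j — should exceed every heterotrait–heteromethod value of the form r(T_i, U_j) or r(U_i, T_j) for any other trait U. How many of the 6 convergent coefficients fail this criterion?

Each convergent coefficient versus the relevant comparison correlations:
TA (methods 1·2): 0.58 vs {0.10, 0.18} → pass.
TA (methods 1·3): 0.40 vs {0.18, 0.18} → pass.
TA (methods 2·3): 0.45 vs {0.19, 0.07} → pass.
TB (methods 1·2): 0.45 vs {0.18, 0.10} → pass.
TB (methods 1·3): 0.66 vs {0.18, 0.18} → pass.
TB (methods 2·3): 0.47 vs {0.07, 0.19} → pass.
0 of 6 fail.

0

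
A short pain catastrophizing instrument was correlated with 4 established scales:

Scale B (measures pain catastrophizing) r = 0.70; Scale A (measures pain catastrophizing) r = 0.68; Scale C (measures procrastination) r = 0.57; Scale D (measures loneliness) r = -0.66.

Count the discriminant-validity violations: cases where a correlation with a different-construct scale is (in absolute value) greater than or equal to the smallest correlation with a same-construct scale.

0

Convergent (same construct = pain catastrophizing): Scale B, Scale A.
Smallest convergent = 0.68. Discriminant |r|: 0.57, 0.66; count ≥ 0.68 → 0.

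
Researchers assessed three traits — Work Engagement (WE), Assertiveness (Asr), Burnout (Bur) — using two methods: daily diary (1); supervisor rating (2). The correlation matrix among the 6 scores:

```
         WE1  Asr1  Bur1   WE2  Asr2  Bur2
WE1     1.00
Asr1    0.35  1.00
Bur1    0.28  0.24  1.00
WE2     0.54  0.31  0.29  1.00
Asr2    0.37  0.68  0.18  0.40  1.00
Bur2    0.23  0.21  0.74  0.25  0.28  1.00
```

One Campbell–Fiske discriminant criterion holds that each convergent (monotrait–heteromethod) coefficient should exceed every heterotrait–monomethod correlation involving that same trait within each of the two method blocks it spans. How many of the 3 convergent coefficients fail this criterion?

0

Each convergent coefficient versus the relevant comparison correlations:
WE (methods 1·2): 0.54 vs {0.35, 0.40, 0.28, 0.25} → pass.
Asr (methods 1·2): 0.68 vs {0.35, 0.40, 0.24, 0.28} → pass.
Bur (methods 1·2): 0.74 vs {0.28, 0.25, 0.24, 0.28} → pass.
0 of 3 fail.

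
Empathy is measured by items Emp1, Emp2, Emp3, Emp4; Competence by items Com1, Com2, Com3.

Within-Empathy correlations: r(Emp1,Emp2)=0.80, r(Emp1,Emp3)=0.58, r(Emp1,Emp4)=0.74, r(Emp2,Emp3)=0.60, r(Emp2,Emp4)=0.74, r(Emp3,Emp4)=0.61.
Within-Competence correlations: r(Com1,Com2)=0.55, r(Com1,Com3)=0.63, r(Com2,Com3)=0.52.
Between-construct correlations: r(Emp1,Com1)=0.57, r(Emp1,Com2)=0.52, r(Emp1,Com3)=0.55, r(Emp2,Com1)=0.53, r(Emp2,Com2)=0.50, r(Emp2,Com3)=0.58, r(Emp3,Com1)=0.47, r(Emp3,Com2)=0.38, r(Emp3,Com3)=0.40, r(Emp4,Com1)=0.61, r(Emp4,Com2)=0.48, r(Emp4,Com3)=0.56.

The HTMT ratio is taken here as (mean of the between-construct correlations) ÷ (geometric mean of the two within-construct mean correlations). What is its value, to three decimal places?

0.827

Between-construct mean = 6.15/12 = 0.5125.
Mean within-Emp = 4.07/6 = 0.6783; mean within-Com = 1.70/3 = 0.5667.
Geometric mean = √(0.6783 × 0.5667) = 0.6200.
HTMT = 0.5125 / 0.6200 = 0.827.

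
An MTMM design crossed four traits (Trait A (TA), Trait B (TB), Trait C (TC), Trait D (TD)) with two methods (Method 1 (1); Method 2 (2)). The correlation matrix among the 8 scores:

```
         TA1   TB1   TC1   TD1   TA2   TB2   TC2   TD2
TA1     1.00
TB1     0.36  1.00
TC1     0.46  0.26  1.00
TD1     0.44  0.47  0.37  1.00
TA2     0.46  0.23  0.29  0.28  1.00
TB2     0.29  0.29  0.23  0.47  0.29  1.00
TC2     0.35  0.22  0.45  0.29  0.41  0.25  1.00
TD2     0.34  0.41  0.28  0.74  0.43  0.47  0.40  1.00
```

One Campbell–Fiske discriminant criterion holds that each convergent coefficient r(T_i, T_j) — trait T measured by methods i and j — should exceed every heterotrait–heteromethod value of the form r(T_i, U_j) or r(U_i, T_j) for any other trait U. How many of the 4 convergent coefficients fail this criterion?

Convergent coefficients and their comparison sets:
TA (methods 1·2): 0.46 vs {0.29, 0.23, 0.35, 0.29, 0.34, 0.28} → pass.
TB (methods 1·2): 0.29 vs {0.23, 0.29, 0.22, 0.23, 0.41, 0.47} → fail.
TC (methods 1·2): 0.45 vs {0.29, 0.35, 0.23, 0.22, 0.28, 0.29} → pass.
TD (methods 1·2): 0.74 vs {0.28, 0.34, 0.47, 0.41, 0.29, 0.28} → pass.
1 of 4 fail.

1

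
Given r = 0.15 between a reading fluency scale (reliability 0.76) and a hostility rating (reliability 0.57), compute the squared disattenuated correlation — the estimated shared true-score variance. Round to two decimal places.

0.05

Disattenuated r = 0.15 / √(0.76 × 0.57) = 0.15 / 0.6582 = 0.2279.
Shared true-score variance = 0.2279² = 0.0519 ≈ 0.05.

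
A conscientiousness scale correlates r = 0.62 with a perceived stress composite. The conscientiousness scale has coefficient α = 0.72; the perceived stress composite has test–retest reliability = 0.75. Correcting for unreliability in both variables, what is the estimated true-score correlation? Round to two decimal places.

0.84

r_true = r_obs / √(r_xx · r_yy) = 0.62 / √(0.72 × 0.75) = 0.62 / √0.5400 = 0.62 / 0.7348 ≈ 0.84.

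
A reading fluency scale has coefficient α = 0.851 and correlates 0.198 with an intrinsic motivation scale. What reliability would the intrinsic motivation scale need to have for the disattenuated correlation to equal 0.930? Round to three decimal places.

0.053

r_true = r_obs / √(r_xx · r_yy) ⇒ 0.930 = 0.198 / √(0.851 · r_yy).
√(0.851 · r_yy) = 0.198 / 0.930 = 0.2129; 0.851 · r_yy = 0.0453; r_yy = 0.0453 / 0.851 ≈ 0.053.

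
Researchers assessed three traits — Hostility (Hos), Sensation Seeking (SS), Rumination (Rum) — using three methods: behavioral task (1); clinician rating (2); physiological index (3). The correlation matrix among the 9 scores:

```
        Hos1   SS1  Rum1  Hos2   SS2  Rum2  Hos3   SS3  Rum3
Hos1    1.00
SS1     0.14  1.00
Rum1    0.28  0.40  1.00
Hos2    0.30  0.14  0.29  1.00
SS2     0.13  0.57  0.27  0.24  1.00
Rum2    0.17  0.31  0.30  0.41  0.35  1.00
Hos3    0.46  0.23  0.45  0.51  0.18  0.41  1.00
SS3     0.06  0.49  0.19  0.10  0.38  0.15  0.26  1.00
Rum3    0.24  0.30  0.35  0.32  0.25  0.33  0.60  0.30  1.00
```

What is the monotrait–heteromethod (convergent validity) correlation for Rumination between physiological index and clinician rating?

0.33

Same trait (Rum), different methods: r(Rum3, Rum2) = 0.33.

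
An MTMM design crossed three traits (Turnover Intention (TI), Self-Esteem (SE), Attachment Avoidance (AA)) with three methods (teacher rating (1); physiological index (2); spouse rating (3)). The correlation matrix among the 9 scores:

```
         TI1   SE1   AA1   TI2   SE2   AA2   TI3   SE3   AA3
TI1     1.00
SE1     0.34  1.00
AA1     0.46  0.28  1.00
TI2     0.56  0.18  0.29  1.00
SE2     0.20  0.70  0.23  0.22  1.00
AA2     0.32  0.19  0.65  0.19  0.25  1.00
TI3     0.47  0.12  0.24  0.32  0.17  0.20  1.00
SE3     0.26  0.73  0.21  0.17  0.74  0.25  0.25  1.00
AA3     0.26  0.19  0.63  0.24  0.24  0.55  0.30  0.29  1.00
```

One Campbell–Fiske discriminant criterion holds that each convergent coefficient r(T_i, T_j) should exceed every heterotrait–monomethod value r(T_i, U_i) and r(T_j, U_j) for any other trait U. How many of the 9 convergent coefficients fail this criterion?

Each convergent coefficient versus the relevant comparison correlations:
TI (methods 1·2): 0.56 vs {0.34, 0.22, 0.46, 0.19} → pass.
TI (methods 1·3): 0.47 vs {0.34, 0.25, 0.46, 0.30} → pass.
TI (methods 2·3): 0.32 vs {0.22, 0.25, 0.19, 0.30} → pass.
SE (methods 1·2): 0.70 vs {0.34, 0.22, 0.28, 0.25} → pass.
SE (methods 1·3): 0.73 vs {0.34, 0.25, 0.28, 0.29} → pass.
SE (methods 2·3): 0.74 vs {0.22, 0.25, 0.25, 0.29} → pass.
AA (methods 1·2): 0.65 vs {0.46, 0.19, 0.28, 0.25} → pass.
AA (methods 1·3): 0.63 vs {0.46, 0.30, 0.28, 0.29} → pass.
AA (methods 2·3): 0.55 vs {0.19, 0.30, 0.25, 0.29} → pass.
0 of 9 fail.

0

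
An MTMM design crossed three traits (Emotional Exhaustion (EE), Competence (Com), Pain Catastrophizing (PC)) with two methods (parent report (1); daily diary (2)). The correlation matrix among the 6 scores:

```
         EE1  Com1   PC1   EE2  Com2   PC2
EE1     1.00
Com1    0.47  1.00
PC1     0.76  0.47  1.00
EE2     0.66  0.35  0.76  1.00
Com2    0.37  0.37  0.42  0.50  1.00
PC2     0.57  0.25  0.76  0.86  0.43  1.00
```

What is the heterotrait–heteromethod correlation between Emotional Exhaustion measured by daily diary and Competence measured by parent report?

0.35

Different traits and methods: r(EE2, Com1) = 0.35.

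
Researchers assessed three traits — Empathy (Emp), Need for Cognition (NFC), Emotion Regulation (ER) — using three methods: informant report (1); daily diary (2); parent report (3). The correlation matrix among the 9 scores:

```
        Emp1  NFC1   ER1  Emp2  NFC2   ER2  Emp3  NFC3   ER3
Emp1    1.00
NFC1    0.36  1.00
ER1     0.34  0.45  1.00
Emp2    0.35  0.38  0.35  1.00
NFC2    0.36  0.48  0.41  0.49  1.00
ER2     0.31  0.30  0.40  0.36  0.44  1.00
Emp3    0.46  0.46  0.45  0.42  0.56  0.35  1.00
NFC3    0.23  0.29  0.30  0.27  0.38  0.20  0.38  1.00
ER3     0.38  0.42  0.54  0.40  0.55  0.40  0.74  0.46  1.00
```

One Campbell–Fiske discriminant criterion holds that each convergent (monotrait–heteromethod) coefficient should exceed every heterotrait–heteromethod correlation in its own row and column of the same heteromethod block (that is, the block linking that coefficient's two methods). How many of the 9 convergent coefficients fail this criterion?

7

Convergent coefficients and their comparison sets:
Emp (methods 1·2): 0.35 vs {0.36, 0.38, 0.31, 0.35} → fail.
Emp (methods 1·3): 0.46 vs {0.23, 0.46, 0.38, 0.45} → fail.
Emp (methods 2·3): 0.42 vs {0.27, 0.56, 0.40, 0.35} → fail.
NFC (methods 1·2): 0.48 vs {0.38, 0.36, 0.30, 0.41} → pass.
NFC (methods 1·3): 0.29 vs {0.46, 0.23, 0.42, 0.30} → fail.
NFC (methods 2·3): 0.38 vs {0.56, 0.27, 0.55, 0.20} → fail.
ER (methods 1·2): 0.40 vs {0.35, 0.31, 0.41, 0.30} → fail.
ER (methods 1·3): 0.54 vs {0.45, 0.38, 0.30, 0.42} → pass.
ER (methods 2·3): 0.40 vs {0.35, 0.40, 0.20, 0.55} → fail.
7 of 9 fail.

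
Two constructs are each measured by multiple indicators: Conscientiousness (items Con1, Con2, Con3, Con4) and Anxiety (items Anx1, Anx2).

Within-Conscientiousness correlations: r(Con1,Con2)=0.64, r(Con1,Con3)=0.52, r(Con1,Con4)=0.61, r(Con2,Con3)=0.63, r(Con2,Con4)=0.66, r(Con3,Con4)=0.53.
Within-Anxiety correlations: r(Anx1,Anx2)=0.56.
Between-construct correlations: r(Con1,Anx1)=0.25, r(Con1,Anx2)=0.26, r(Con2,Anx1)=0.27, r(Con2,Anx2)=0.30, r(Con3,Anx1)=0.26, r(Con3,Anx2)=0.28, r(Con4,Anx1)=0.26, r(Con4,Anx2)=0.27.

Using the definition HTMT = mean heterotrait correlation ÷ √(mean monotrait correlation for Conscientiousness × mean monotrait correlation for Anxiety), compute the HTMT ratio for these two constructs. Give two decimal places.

0.46

Mean between = 2.15/8 = 0.2688.
Mean within-Con = 3.59/6 = 0.5983; mean within-Anx = 0.56/1 = 0.5600.
Geometric mean = √(0.5983 × 0.5600) = 0.5788.
HTMT = 0.2688 / 0.5788 = 0.46.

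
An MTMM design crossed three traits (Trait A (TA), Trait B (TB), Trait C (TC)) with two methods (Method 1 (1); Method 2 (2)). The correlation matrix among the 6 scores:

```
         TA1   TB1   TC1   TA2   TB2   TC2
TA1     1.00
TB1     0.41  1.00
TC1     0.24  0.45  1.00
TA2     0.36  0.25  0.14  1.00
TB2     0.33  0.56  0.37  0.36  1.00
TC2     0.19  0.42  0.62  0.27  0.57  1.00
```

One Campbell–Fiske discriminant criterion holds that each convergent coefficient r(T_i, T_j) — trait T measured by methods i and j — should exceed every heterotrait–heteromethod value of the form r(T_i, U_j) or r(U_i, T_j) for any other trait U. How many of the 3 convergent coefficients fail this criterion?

0

Checking each validity diagonal entry against its comparison values:
TA (methods 1·2): 0.36 vs {0.33, 0.25, 0.19, 0.14} → pass.
TB (methods 1·2): 0.56 vs {0.25, 0.33, 0.42, 0.37} → pass.
TC (methods 1·2): 0.62 vs {0.14, 0.19, 0.37, 0.42} → pass.
0 of 3 fail.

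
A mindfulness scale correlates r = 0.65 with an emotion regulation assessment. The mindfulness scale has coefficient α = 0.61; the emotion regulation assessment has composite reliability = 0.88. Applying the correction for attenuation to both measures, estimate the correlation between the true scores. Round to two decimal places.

r_true = r_obs / √(r_xx · r_yy) = 0.65 / √(0.61 × 0.88) = 0.65 / √0.5368 = 0.65 / 0.7327 ≈ 0.89.

0.89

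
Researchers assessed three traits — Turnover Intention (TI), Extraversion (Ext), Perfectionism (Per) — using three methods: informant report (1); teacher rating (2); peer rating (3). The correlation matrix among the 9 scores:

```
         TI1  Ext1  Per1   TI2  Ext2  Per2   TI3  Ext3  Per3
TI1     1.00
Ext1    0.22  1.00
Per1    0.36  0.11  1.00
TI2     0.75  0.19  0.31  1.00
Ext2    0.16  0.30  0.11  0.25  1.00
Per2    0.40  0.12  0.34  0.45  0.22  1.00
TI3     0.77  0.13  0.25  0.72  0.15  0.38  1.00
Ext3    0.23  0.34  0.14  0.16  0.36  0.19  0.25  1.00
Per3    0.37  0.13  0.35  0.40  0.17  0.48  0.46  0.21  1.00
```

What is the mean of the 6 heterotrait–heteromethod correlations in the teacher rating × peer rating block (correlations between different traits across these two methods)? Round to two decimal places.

HTHM values (method 2 × method 3): 0.16, 0.40, 0.15, 0.17, 0.38, 0.19; mean = 1.45/6 = 0.24.

0.24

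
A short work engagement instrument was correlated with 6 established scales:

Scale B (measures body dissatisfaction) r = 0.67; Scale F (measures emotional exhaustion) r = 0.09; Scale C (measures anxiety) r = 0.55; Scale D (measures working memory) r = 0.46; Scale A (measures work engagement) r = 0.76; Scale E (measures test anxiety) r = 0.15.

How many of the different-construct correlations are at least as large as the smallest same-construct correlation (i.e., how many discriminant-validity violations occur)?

0

Convergent (same construct = work engagement): Scale A.
Smallest convergent = 0.76. Discriminant values: 0.67, 0.09, 0.55, 0.46, 0.15; count ≥ 0.76 → 0.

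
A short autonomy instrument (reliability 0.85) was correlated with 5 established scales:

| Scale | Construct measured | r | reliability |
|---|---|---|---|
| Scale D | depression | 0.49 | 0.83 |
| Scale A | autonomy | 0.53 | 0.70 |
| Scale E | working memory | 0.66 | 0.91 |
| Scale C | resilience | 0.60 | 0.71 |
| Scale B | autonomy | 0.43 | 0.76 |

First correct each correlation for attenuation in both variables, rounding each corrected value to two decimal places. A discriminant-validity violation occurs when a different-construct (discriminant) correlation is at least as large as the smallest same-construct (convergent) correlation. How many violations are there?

Disattenuated r (r / √(r_scale · r_new)):
  Scale D (disc): 0.49 / √(0.83·0.85) = 0.58
  Scale A (conv): 0.53 / √(0.70·0.85) = 0.69
  Scale E (disc): 0.66 / √(0.91·0.85) = 0.75
  Scale C (disc): 0.60 / √(0.71·0.85) = 0.77
  Scale B (conv): 0.43 / √(0.76·0.85) = 0.53
Smallest convergent = 0.53. Discriminant values: 0.58, 0.75, 0.77; count ≥ 0.53 → 3.

3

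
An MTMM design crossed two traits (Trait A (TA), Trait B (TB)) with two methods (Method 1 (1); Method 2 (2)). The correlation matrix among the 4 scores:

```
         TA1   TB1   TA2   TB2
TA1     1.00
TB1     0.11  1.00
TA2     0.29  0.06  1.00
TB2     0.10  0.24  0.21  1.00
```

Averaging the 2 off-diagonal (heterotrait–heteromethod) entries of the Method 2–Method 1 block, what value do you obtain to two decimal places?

HTHM values (method 2 × method 1): 0.06, 0.10; mean = 0.16/2 = 0.08.

0.08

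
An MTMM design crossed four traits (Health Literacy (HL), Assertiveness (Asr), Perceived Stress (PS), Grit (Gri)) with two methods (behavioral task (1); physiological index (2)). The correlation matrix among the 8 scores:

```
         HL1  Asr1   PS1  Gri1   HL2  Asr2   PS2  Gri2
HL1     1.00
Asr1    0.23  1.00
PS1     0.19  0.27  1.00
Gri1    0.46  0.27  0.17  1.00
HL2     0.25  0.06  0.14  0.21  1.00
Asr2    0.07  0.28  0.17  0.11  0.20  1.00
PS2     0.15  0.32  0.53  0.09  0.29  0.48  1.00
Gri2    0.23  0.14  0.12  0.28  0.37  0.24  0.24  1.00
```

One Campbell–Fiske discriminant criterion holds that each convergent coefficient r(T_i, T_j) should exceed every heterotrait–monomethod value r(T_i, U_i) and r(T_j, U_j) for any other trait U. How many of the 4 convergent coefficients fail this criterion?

3

Checking each validity diagonal entry against its comparison values:
HL (methods 1·2): 0.25 vs {0.23, 0.20, 0.19, 0.29, 0.46, 0.37} → fail.
Asr (methods 1·2): 0.28 vs {0.23, 0.20, 0.27, 0.48, 0.27, 0.24} → fail.
PS (methods 1·2): 0.53 vs {0.19, 0.29, 0.27, 0.48, 0.17, 0.24} → pass.
Gri (methods 1·2): 0.28 vs {0.46, 0.37, 0.27, 0.24, 0.17, 0.24} → fail.
3 of 4 fail.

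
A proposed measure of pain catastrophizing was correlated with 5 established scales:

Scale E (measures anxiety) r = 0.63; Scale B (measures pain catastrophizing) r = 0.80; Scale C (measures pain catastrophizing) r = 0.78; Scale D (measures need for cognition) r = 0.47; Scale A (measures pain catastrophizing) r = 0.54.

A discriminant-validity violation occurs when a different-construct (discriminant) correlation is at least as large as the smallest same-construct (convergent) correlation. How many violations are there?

Convergent (same construct = pain catastrophizing): Scale B, Scale C, Scale A.
Smallest convergent = 0.54. Discriminant values: 0.63, 0.47; count ≥ 0.54 → 1.

1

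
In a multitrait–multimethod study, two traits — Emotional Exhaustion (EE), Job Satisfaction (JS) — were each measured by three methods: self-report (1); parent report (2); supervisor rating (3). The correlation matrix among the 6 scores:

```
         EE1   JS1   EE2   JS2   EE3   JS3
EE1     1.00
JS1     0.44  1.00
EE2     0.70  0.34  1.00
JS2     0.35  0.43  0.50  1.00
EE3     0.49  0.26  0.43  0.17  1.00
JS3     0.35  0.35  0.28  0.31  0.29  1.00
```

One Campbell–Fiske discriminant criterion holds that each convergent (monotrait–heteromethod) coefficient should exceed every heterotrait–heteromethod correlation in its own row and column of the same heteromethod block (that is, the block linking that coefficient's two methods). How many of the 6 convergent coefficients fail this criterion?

1

Convergent coefficients and their comparison sets:
EE (methods 1·2): 0.70 vs {0.35, 0.34} → pass.
EE (methods 1·3): 0.49 vs {0.35, 0.26} → pass.
EE (methods 2·3): 0.43 vs {0.28, 0.17} → pass.
JS (methods 1·2): 0.43 vs {0.34, 0.35} → pass.
JS (methods 1·3): 0.35 vs {0.26, 0.35} → fail.
JS (methods 2·3): 0.31 vs {0.17, 0.28} → pass.
1 of 6 fail.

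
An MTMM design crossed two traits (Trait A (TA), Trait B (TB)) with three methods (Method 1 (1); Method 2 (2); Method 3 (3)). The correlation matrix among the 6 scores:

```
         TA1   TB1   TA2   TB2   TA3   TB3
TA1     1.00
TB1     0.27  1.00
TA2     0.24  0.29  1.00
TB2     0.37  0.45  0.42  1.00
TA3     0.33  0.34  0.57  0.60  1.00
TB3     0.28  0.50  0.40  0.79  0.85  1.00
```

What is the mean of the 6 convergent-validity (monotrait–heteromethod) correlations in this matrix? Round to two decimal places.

0.48

Convergent values: 0.24, 0.33, 0.57, 0.45, 0.50, 0.79; mean = 2.88/6 = 0.48.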